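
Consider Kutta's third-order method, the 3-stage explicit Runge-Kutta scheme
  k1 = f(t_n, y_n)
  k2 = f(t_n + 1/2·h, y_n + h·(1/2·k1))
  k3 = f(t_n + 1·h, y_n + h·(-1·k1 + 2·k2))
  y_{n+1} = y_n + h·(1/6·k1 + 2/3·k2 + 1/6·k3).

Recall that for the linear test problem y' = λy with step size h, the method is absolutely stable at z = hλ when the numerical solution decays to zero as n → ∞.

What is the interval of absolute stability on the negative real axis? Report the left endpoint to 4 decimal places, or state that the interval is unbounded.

Set f=λy, z=hλ:
  order 3, 3-stage ⇒ R(z)=1+z+z^2/2+z^3/6
  (e.g. R(-1.35)=0.15119, |R|=0.15119)

Find x<0 with |R(x)|<1.
x=-1.35: |R|=0.1512
|R(-1.8)|=0.1520 |R(-1.73)|=0.0965 |R(-0.61)|=0.5382
Bisect:
  x_lo=-3.3978 |R|=3.1634  x_hi=-0.1437 |R|=0.8661
  mid=-1.77076 |R|=0.12836 →hi
  mid=-2.58430 |R|=1.12158 →lo
  mid=-2.17753 |R|=0.52755 →hi
  mid=-2.38091 |R|=0.79601 →hi
  mid=-2.48261 |R|=0.95113 →hi
  mid=-2.53345 |R|=1.03437 →lo
  mid=-2.50803 |R|=0.99226 →hi
  ...
  [-2.51280,-2.51260] ⇒ x*=-2.5127
So |R|<1 on (-2.5127, 0).

(-2.5127, 0).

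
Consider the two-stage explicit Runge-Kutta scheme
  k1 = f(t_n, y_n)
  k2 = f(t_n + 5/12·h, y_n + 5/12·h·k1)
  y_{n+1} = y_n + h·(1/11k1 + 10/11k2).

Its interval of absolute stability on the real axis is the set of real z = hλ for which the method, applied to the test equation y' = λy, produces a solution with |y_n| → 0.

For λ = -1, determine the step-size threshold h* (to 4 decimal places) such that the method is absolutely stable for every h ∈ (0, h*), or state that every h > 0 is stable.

Set f=λy, z=hλ:
  k1=λy_n ⇒ h·k1=z·y_n;  k2=λ(1+5/12z)y_n ⇒ h·k2=z(1+5/12z)y_n
  y_{n+1}/y_n = 1 + 1/11z + 10/11z(1+5/12z) = 1 + z + 25/66z²
  Hence R(z) = 1 + z + 25/66z².

Find x<0 with |R(x)|<1.
x=-1.39: |R|=0.3419
R=1: x+25/66x²=0 ⇒ x=−66/25=-2.6400; min R=1−1/(4·25/66)=0.3400>−1
Confirm numerically:
  x=-2.187: |R|=0.62473 <1
  x=-2.108: |R|=0.57521 <1
  x=-1.970: |R|=0.50004 <1
  x=-1.260: |R|=0.34136 <1
  x=-3.177: |R|=1.64623 >1
  x=-2.829: |R|=1.20253 >1
  x=-2.704: |R|=1.06555 >1
Stable set (-2.6400, 0).

(-2.6400,0); λ=-1 ⇒ h* = (66/25)/1 = 2.6400.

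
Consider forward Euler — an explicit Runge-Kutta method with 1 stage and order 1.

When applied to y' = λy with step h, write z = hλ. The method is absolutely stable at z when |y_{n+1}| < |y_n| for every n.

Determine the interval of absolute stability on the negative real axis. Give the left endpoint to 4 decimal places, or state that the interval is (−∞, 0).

z∈(-2.0000,0).

Set f=λy, z=hλ:
  order 1, 1-stage ⇒ R(z)=1+z
  (e.g. R(-0.4)=0.60000, |R|=0.60000)

Find x<0 with |R(x)|<1.
x=-0.4: |R|=0.6000
|R(-1.71)|=0.7100 |R(-1.5)|=0.5000 |R(-1.18)|=0.1800
Bisect:
  x_lo=-2.4875 |R|=1.4875  x_hi=-0.1038 |R|=0.8962
  mid=-1.29564 |R|=0.29564 →hi
  mid=-1.89157 |R|=0.89157 →hi
  mid=-2.18954 |R|=1.18954 →lo
  mid=-2.04056 |R|=1.04056 →lo
  mid=-1.96606 |R|=0.96606 →hi
  mid=-2.00331 |R|=1.00331 →lo
  mid=-1.98469 |R|=0.98469 →hi
  mid=-1.99400 |R|=0.99400 →hi
  ...
  [-2.00011,-1.99996] ⇒ x*=-2.0000
Stable set (-2.0000, 0).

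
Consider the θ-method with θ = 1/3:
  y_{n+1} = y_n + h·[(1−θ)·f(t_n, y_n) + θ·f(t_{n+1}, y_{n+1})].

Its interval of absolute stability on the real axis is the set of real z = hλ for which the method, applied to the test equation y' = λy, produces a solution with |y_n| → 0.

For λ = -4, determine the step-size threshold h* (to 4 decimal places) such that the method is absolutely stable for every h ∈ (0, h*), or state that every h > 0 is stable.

On y'=λy, z=hλ:
  y_{n+1} = y_n + z·[2/3·y_n + 1/3·y_{n+1}] ⇒ (1 − 1/3z)y_{n+1} = (1 + 2/3z)y_n
  R(z) = (1 + 2/3z)/(1 − 1/3z).

Find x<0 with |R(x)|<1.
x=-0.34: |R|=0.6946
R=−1: 1+2/3x = −1+1/3x ⇒ -1/3x=2 ⇒ x=2/(-1/3)=-6.0000
Confirm numerically:
  x=-4.838: |R|=0.85175 <1
  x=-3.535: |R|=0.62280 <1
  x=-3.324: |R|=0.57685 <1
  x=-6.548: |R|=1.05739 >1
  x=-6.412: |R|=1.04377 >1
  x=-6.283: |R|=1.03049 >1
So |R|<1 on (-6.0000, 0).

(-6.0000,0); λ=-4 ⇒ h* = (6)/4 = 1.5000.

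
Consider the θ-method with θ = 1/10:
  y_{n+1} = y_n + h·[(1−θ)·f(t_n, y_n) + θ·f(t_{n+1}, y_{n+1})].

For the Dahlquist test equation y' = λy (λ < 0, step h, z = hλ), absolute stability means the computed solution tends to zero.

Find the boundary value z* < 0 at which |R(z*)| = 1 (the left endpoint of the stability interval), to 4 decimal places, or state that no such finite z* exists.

On y'=λy, z=hλ:
  y_{n+1} = y_n + z·[9/10·y_n + 1/10·y_{n+1}] ⇒ (1 − 1/10z)y_{n+1} = (1 + 9/10z)y_n
  ⇒ R(z) = (1 + 9/10z)/(1 − 1/10z).

Need |R(x)|<1, x<0.
x=-1.43: |R|=0.2511
R=−1: 1+9/10x = −1+1/10x ⇒ -4/5x=2 ⇒ x=2/(-4/5)=-2.5000
Confirm numerically:
  x=-2.231: |R|=0.82405 <1
  x=-1.439: |R|=0.25798 <1
  x=-1.406: |R|=0.23268 <1
  x=-3.080: |R|=1.35474 >1
  x=-2.572: |R|=1.04582 >1
  x=-2.561: |R|=1.03885 >1
Stable set (-2.5000, 0).

left endpoint -2.5000.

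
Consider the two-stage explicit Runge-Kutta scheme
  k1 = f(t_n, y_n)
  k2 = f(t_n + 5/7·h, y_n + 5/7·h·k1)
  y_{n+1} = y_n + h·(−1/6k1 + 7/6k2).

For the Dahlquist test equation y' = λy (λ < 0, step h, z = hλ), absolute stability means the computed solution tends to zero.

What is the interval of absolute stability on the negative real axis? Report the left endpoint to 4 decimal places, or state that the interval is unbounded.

(-1.2000, 0).

Set f=λy, z=hλ:
  k1=λy_n ⇒ h·k1=z·y_n;  k2=λ(1+5/7z)y_n ⇒ h·k2=z(1+5/7z)y_n
  y_{n+1}/y_n = 1 − 1/6z + 7/6z(1+5/7z) = 1 + z + 5/6z²
  so R(z) = 1 + z + 5/6z².

Solve |R(x)|<1 on ℝ⁻.
x=-0.99: |R|=0.8268
R=1: x+5/6x²=0 ⇒ x=−6/5=-1.2000; min R=1−1/(4·5/6)=0.7000>−1
Confirm numerically:
  x=-1.113: |R|=0.91931 <1
  x=-0.973: |R|=0.81594 <1
  x=-0.811: |R|=0.73710 <1
  x=-0.746: |R|=0.71776 <1
  x=-1.703: |R|=1.71384 >1
  x=-1.286: |R|=1.09216 >1
So |R|<1 on (-1.2000, 0).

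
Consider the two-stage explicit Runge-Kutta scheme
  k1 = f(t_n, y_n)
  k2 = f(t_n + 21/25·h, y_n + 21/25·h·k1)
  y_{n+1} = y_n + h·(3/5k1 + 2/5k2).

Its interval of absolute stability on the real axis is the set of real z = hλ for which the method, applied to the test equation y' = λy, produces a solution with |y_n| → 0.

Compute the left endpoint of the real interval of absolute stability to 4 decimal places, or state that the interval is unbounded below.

left endpoint -2.9762.

With y'=λy (z=hλ):
  k1=λy_n ⇒ h·k1=z·y_n;  k2=λ(1+21/25z)y_n ⇒ h·k2=z(1+21/25z)y_n
  y_{n+1}/y_n = 1 + 3/5z + 2/5z(1+21/25z) = 1 + z + 42/125z²
  so R(z) = 1 + z + 42/125z².

Solve |R(x)|<1 on ℝ⁻.
x=-1.53: |R|=0.2565
R=1: x+42/125x²=0 ⇒ x=−125/42=-2.9762; min R=1−1/(4·42/125)=0.2560>−1
Confirm numerically:
  x=-2.540: |R|=0.62774 <1
  x=-1.770: |R|=0.28265 <1
  x=-1.732: |R|=0.27594 <1
  x=-3.536: |R|=1.66511 >1
  x=-3.441: |R|=1.53740 >1
  x=-3.232: |R|=1.27780 >1
So |R|<1 on (-2.9762, 0).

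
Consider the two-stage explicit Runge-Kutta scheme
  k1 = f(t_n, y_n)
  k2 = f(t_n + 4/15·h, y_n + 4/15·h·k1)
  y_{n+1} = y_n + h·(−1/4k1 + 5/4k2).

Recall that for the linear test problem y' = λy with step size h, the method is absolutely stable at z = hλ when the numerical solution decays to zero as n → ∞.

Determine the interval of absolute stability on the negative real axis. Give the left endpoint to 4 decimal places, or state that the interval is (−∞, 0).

z∈(-3.0000,0).

Test eqn y'=λy, z=hλ:
  k1=λy_n ⇒ h·k1=z·y_n;  k2=λ(1+4/15z)y_n ⇒ h·k2=z(1+4/15z)y_n
  y_{n+1}/y_n = 1 − 1/4z + 5/4z(1+4/15z) = 1 + z + 1/3z²
  R(z) = 1 + z + 1/3z².

Need |R(x)|<1, x<0.
x=-0.88: |R|=0.3781
R=1: x+1/3x²=0 ⇒ x=−3=-3.0000; min R=1−1/(4·1/3)=0.2500>−1
Confirm numerically:
  x=-2.768: |R|=0.78594 <1
  x=-2.440: |R|=0.54453 <1
  x=-1.733: |R|=0.26810 <1
  x=-1.479: |R|=0.25015 <1
  x=-3.247: |R|=1.26734 >1
  x=-3.174: |R|=1.18409 >1
Stable set (-3.0000, 0).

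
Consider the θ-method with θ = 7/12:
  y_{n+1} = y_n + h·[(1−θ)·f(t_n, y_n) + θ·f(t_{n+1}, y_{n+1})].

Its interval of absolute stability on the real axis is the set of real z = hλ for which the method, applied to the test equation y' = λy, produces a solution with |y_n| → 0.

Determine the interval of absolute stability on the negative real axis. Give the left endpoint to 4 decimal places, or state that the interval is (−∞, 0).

unbounded; (−∞, 0).

On y'=λy, z=hλ:
  y_{n+1} = y_n + z·[5/12·y_n + 7/12·y_{n+1}] ⇒ (1 − 7/12z)y_{n+1} = (1 + 5/12z)y_n
  Hence R(z) = (1 + 5/12z)/(1 − 7/12z).

Solve |R(x)|<1 on ℝ⁻.
x=-1.73: |R|=0.1389
x=-2: |R|=0.0769
x=-10: |R|=0.4634
x=-100: |R|=0.6854
θ=7/12≥1/2 ⇒ |1+5/12x|<|1−7/12x| ∀x<0 ⇒ unbounded interval.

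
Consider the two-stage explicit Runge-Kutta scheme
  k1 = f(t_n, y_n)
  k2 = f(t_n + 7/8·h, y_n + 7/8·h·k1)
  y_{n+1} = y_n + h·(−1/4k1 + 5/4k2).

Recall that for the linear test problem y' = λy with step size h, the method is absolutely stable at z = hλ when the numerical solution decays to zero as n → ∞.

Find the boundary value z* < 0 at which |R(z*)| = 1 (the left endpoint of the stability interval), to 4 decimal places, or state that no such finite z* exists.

On y'=λy, z=hλ:
  k1=λy_n ⇒ h·k1=z·y_n;  k2=λ(1+7/8z)y_n ⇒ h·k2=z(1+7/8z)y_n
  y_{n+1}/y_n = 1 − 1/4z + 5/4z(1+7/8z) = 1 + z + 35/32z²
  ⇒ R(z) = 1 + z + 35/32z².

Boundary: |R(x)|=1, x<0.
x=-0.62: |R|=0.8004
R=1: x+35/32x²=0 ⇒ x=−32/35=-0.9143; min R=1−1/(4·35/32)=0.7714>−1
Confirm numerically:
  x=-0.809: |R|=0.90684 <1
  x=-0.452: |R|=0.77146 <1
  x=-0.446: |R|=0.77156 <1
  x=-1.398: |R|=1.73963 >1
  x=-1.037: |R|=1.13918 >1
So |R|<1 on (-0.9143, 0).

z* = -0.9143.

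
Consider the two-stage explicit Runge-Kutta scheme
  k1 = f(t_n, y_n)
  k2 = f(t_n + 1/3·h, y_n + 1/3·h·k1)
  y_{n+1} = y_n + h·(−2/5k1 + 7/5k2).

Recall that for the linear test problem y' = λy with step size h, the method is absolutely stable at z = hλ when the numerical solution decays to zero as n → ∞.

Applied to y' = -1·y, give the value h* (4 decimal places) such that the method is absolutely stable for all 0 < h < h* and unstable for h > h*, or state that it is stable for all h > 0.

(-2.1429,0); λ=-1 ⇒ h* = (15/7)/1 = 2.1429.

Set f=λy, z=hλ:
  k1=λy_n ⇒ h·k1=z·y_n;  k2=λ(1+1/3z)y_n ⇒ h·k2=z(1+1/3z)y_n
  y_{n+1}/y_n = 1 − 2/5z + 7/5z(1+1/3z) = 1 + z + 7/15z²
  Hence R(z) = 1 + z + 7/15z².

Solve |R(x)|<1 on ℝ⁻.
x=-0.59: |R|=0.5724
R=1: x+7/15x²=0 ⇒ x=−15/7=-2.1429; min R=1−1/(4·7/15)=0.4643>−1
Confirm numerically:
  x=-2.115: |R|=0.97251 <1
  x=-2.025: |R|=0.88862 <1
  x=-1.833: |R|=0.73495 <1
  x=-1.279: |R|=0.48439 <1
  x=-2.611: |R|=1.57042 >1
  x=-2.450: |R|=1.35117 >1
  x=-2.376: |R|=1.25851 >1
Stable set (-2.1429, 0).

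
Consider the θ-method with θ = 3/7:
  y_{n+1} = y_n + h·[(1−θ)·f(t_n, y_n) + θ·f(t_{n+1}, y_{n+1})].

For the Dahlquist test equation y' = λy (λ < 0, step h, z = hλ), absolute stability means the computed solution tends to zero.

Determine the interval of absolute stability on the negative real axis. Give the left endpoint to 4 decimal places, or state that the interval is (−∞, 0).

On y'=λy, z=hλ:
  y_{n+1} = y_n + z·[4/7·y_n + 3/7·y_{n+1}] ⇒ (1 − 3/7z)y_{n+1} = (1 + 4/7z)y_n
  R(z) = (1 + 4/7z)/(1 − 3/7z).

Solve |R(x)|<1 on ℝ⁻.
x=-1.48: |R|=0.0944
R=−1: 1+4/7x = −1+3/7x ⇒ -1/7x=2 ⇒ x=2/(-1/7)=-14.0000
Confirm numerically:
  x=-12.481: |R|=0.96582 <1
  x=-12.377: |R|=0.96322 <1
  x=-7.873: |R|=0.79990 <1
  x=-14.304: |R|=1.00609 >1
  x=-14.233: |R|=1.00469 >1
  x=-14.109: |R|=1.00221 >1
Interval (-14.0000, 0).

(-14.0000, 0).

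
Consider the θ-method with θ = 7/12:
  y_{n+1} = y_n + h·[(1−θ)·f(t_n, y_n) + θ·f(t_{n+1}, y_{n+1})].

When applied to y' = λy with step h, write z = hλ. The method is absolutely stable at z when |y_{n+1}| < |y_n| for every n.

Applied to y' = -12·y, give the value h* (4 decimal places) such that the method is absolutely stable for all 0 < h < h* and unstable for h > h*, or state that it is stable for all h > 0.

interval (−∞, 0). Any h>0 works for λ=-12.

On y'=λy, z=hλ:
  y_{n+1} = y_n + z·[5/12·y_n + 7/12·y_{n+1}] ⇒ (1 − 7/12z)y_{n+1} = (1 + 5/12z)y_n
  R(z) = (1 + 5/12z)/(1 − 7/12z).

Solve |R(x)|<1 on ℝ⁻.
x=-0.7: |R|=0.5030
x=-2: |R|=0.0769
x=-10: |R|=0.4634
x=-100: |R|=0.6854
θ=7/12≥1/2 ⇒ |1+5/12x|<|1−7/12x| ∀x<0 ⇒ interval (−∞,0).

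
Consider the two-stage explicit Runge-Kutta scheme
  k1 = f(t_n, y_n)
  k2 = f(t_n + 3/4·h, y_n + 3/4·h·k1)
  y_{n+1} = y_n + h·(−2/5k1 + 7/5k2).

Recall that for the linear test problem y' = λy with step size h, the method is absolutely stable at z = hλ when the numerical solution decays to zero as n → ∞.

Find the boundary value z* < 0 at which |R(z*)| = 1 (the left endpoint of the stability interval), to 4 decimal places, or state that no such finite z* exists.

Set f=λy, z=hλ:
  k1=λy_n ⇒ h·k1=z·y_n;  k2=λ(1+3/4z)y_n ⇒ h·k2=z(1+3/4z)y_n
  y_{n+1}/y_n = 1 − 2/5z + 7/5z(1+3/4z) = 1 + z + 21/20z²
  R(z) = 1 + z + 21/20z².

Boundary: |R(x)|=1, x<0.
x=-0.59: |R|=0.7755
R=1: x+21/20x²=0 ⇒ x=−20/21=-0.9524; min R=1−1/(4·21/20)=0.7619>−1
Confirm numerically:
  x=-0.785: |R|=0.86204 <1
  x=-0.646: |R|=0.79218 <1
  x=-0.603: |R|=0.77879 <1
  x=-0.392: |R|=0.76935 <1
  x=-1.433: |R|=1.72316 >1
  x=-1.071: |R|=1.13339 >1
So |R|<1 on (-0.9524, 0).

z* = -0.9524.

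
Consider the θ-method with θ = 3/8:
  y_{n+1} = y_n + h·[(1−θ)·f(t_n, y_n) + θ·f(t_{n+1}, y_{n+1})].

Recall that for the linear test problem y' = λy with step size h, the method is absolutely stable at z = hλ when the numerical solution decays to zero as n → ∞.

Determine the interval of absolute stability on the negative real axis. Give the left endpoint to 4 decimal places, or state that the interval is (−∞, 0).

z∈(-8.0000,0).

Test eqn y'=λy, z=hλ:
  y_{n+1} = y_n + z·[5/8·y_n + 3/8·y_{n+1}] ⇒ (1 − 3/8z)y_{n+1} = (1 + 5/8z)y_n
  Hence R(z) = (1 + 5/8z)/(1 − 3/8z).

Need |R(x)|<1, x<0.
x=-1.3: |R|=0.1261
R=−1: 1+5/8x = −1+3/8x ⇒ -1/4x=2 ⇒ x=2/(-1/4)=-8.0000
Confirm numerically:
  x=-7.818: |R|=0.98843 <1
  x=-5.203: |R|=0.76306 <1
  x=-4.006: |R|=0.60096 <1
  x=-8.320: |R|=1.01942 >1
  x=-8.224: |R|=1.01371 >1
  x=-8.065: |R|=1.00404 >1
Interval (-8.0000, 0).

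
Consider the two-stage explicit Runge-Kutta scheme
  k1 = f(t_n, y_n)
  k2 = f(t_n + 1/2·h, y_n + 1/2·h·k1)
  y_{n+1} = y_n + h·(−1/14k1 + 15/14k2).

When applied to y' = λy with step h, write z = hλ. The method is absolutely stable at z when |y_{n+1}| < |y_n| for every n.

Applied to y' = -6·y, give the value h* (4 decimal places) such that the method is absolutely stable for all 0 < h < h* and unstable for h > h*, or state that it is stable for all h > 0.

Set f=λy, z=hλ:
  k1=λy_n ⇒ h·k1=z·y_n;  k2=λ(1+1/2z)y_n ⇒ h·k2=z(1+1/2z)y_n
  y_{n+1}/y_n = 1 − 1/14z + 15/14z(1+1/2z) = 1 + z + 15/28z²
  ⇒ R(z) = 1 + z + 15/28z².

Find x<0 with |R(x)|<1.
x=-1.41: |R|=0.6551
R=1: x+15/28x²=0 ⇒ x=−28/15=-1.8667; min R=1−1/(4·15/28)=0.5333>−1
Confirm numerically:
  x=-1.717: |R|=0.86233 <1
  x=-1.607: |R|=0.77645 <1
  x=-1.096: |R|=0.54751 <1
  x=-2.233: |R|=1.43823 >1
  x=-2.036: |R|=1.18469 >1
So |R|<1 on (-1.8667, 0).

(-1.8667,0); λ=-6 ⇒ h* = (28/15)/6 = 0.3111.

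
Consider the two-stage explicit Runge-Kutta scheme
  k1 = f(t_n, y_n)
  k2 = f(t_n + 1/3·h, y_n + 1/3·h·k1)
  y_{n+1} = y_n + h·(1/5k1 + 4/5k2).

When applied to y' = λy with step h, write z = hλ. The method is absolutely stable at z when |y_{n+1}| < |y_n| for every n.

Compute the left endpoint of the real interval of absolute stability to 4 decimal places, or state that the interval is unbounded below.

z* = -3.7500.

On y'=λy, z=hλ:
  k1=λy_n ⇒ h·k1=z·y_n;  k2=λ(1+1/3z)y_n ⇒ h·k2=z(1+1/3z)y_n
  y_{n+1}/y_n = 1 + 1/5z + 4/5z(1+1/3z) = 1 + z + 4/15z²
  so R(z) = 1 + z + 4/15z².

Find x<0 with |R(x)|<1.
x=-1.37: |R|=0.1305
R=1: x+4/15x²=0 ⇒ x=−15/4=-3.7500; min R=1−1/(4·4/15)=0.0625>−1
Confirm numerically:
  x=-3.644: |R|=0.89700 <1
  x=-3.469: |R|=0.74006 <1
  x=-2.384: |R|=0.13159 <1
  x=-4.107: |R|=1.39099 >1
  x=-4.080: |R|=1.35904 >1
  x=-3.776: |R|=1.02618 >1
Interval (-3.7500, 0).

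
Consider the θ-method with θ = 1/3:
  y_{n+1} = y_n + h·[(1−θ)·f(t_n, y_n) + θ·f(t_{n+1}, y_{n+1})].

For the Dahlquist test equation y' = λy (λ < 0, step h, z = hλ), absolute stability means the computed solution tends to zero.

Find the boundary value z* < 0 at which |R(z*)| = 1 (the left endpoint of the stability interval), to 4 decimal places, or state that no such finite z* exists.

left endpoint -6.0000.

On y'=λy, z=hλ:
  y_{n+1} = y_n + z·[2/3·y_n + 1/3·y_{n+1}] ⇒ (1 − 1/3z)y_{n+1} = (1 + 2/3z)y_n
  so R(z) = (1 + 2/3z)/(1 − 1/3z).

Solve |R(x)|<1 on ℝ⁻.
x=-0.43: |R|=0.6239
R=−1: 1+2/3x = −1+1/3x ⇒ -1/3x=2 ⇒ x=2/(-1/3)=-6.0000
Confirm numerically:
  x=-3.767: |R|=0.67002 <1
  x=-3.421: |R|=0.59835 <1
  x=-3.042: |R|=0.51043 <1
  x=-6.271: |R|=1.02923 >1
  x=-6.059: |R|=1.00651 >1
Interval (-6.0000, 0).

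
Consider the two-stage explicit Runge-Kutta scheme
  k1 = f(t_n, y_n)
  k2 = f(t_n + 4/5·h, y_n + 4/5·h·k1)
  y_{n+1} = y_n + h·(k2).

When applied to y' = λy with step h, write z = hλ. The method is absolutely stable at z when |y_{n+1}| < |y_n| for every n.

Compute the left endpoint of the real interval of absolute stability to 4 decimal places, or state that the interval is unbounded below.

z* = -1.2500.

Test eqn y'=λy, z=hλ:
  k1=λy_n ⇒ h·k1=z·y_n;  k2=λ(1+4/5z)y_n ⇒ h·k2=z(1+4/5z)y_n
  y_{n+1}/y_n = 1 + z(1+4/5z) = 1 + z + 4/5z²
  so R(z) = 1 + z + 4/5z².

Solve |R(x)|<1 on ℝ⁻.
x=-1.34: |R|=1.0965
R=1: x+4/5x²=0 ⇒ x=−5/4=-1.2500; min R=1−1/(4·4/5)=0.6875>−1
Confirm numerically:
  x=-1.207: |R|=0.95848 <1
  x=-0.959: |R|=0.77674 <1
  x=-0.792: |R|=0.70981 <1
  x=-0.666: |R|=0.68884 <1
  x=-1.473: |R|=1.26278 >1
  x=-1.438: |R|=1.21628 >1
  x=-1.310: |R|=1.06288 >1
Stable set (-1.2500, 0).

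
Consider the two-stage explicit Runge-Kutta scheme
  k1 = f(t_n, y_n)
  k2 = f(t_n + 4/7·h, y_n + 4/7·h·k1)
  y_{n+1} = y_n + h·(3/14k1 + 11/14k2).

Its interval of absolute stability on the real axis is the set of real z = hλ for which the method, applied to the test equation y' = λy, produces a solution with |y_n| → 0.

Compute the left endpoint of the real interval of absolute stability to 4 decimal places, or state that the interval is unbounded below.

Test eqn y'=λy, z=hλ:
  k1=λy_n ⇒ h·k1=z·y_n;  k2=λ(1+4/7z)y_n ⇒ h·k2=z(1+4/7z)y_n
  y_{n+1}/y_n = 1 + 3/14z + 11/14z(1+4/7z) = 1 + z + 22/49z²
  so R(z) = 1 + z + 22/49z².

Solve |R(x)|<1 on ℝ⁻.
x=-0.34: |R|=0.7119
R=1: x+22/49x²=0 ⇒ x=−49/22=-2.2273; min R=1−1/(4·22/49)=0.4432>−1
Confirm numerically:
  x=-2.026: |R|=0.81692 <1
  x=-1.951: |R|=0.75800 <1
  x=-1.356: |R|=0.46955 <1
  x=-2.758: |R|=1.65719 >1
  x=-2.708: |R|=1.58449 >1
  x=-2.643: |R|=1.49332 >1
Stable set (-2.2273, 0).

z* = -2.2273.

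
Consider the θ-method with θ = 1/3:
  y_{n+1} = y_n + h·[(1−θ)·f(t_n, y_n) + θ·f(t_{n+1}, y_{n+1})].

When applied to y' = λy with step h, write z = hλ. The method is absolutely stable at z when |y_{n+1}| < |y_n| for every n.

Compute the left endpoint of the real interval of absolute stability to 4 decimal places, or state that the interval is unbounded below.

z* = -6.0000.

On y'=λy, z=hλ:
  y_{n+1} = y_n + z·[2/3·y_n + 1/3·y_{n+1}] ⇒ (1 − 1/3z)y_{n+1} = (1 + 2/3z)y_n
  Hence R(z) = (1 + 2/3z)/(1 − 1/3z).

Find x<0 with |R(x)|<1.
x=-1.33: |R|=0.0785
R=−1: 1+2/3x = −1+1/3x ⇒ -1/3x=2 ⇒ x=2/(-1/3)=-6.0000
Confirm numerically:
  x=-4.766: |R|=0.84110 <1
  x=-4.557: |R|=0.80905 <1
  x=-4.211: |R|=0.75191 <1
  x=-2.897: |R|=0.47380 <1
  x=-6.598: |R|=1.06230 >1
  x=-6.277: |R|=1.02986 >1
  x=-6.242: |R|=1.02618 >1
So |R|<1 on (-6.0000, 0).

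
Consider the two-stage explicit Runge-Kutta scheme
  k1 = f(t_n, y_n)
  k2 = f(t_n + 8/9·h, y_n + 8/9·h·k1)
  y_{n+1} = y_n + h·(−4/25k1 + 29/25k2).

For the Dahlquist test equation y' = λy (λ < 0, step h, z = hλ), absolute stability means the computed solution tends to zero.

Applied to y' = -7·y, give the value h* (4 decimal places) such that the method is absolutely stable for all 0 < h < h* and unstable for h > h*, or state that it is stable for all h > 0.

With y'=λy (z=hλ):
  k1=λy_n ⇒ h·k1=z·y_n;  k2=λ(1+8/9z)y_n ⇒ h·k2=z(1+8/9z)y_n
  y_{n+1}/y_n = 1 − 4/25z + 29/25z(1+8/9z) = 1 + z + 232/225z²
  ⇒ R(z) = 1 + z + 232/225z².

Find x<0 with |R(x)|<1.
x=-1.3: |R|=1.4426
R=1: x+232/225x²=0 ⇒ x=−225/232=-0.9698; min R=1−1/(4·232/225)=0.7575>−1
Confirm numerically:
  x=-0.949: |R|=0.97962 <1
  x=-0.661: |R|=0.78951 <1
  x=-0.561: |R|=0.76351 <1
  x=-1.343: |R|=1.51676 >1
  x=-1.010: |R|=1.04184 >1
So |R|<1 on (-0.9698, 0).

(-0.9698,0); λ=-7 ⇒ h* = (225/232)/7 = 0.1385.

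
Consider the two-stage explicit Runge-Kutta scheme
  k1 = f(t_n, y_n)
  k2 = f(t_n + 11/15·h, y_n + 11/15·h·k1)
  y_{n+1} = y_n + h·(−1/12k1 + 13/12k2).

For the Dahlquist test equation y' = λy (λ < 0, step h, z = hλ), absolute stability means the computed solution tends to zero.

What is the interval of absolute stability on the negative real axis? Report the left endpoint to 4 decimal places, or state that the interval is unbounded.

z∈(-1.2587,0).

With y'=λy (z=hλ):
  k1=λy_n ⇒ h·k1=z·y_n;  k2=λ(1+11/15z)y_n ⇒ h·k2=z(1+11/15z)y_n
  y_{n+1}/y_n = 1 − 1/12z + 13/12z(1+11/15z) = 1 + z + 143/180z²
  Hence R(z) = 1 + z + 143/180z².

Need |R(x)|<1, x<0.
x=-0.36: |R|=0.7430
R=1: x+143/180x²=0 ⇒ x=−180/143=-1.2587; min R=1−1/(4·143/180)=0.6853>−1
Confirm numerically:
  x=-1.237: |R|=0.97863 <1
  x=-1.170: |R|=0.91751 <1
  x=-0.864: |R|=0.72905 <1
  x=-0.707: |R|=0.69010 <1
  x=-1.744: |R|=1.67233 >1
  x=-1.546: |R|=1.35281 >1
  x=-1.465: |R|=1.24006 >1
Stable set (-1.2587, 0).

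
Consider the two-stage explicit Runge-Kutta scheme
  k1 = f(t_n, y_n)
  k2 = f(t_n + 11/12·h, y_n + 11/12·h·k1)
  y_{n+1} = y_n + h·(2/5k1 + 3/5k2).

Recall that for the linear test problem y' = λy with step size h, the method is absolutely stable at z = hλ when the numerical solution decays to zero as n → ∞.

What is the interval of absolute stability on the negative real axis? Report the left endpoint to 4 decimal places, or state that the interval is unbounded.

(-1.8182, 0).

On y'=λy, z=hλ:
  k1=λy_n ⇒ h·k1=z·y_n;  k2=λ(1+11/12z)y_n ⇒ h·k2=z(1+11/12z)y_n
  y_{n+1}/y_n = 1 + 2/5z + 3/5z(1+11/12z) = 1 + z + 11/20z²
  so R(z) = 1 + z + 11/20z².

Need |R(x)|<1, x<0.
x=-1.46: |R|=0.7124
R=1: x+11/20x²=0 ⇒ x=−20/11=-1.8182; min R=1−1/(4·11/20)=0.5455>−1
Confirm numerically:
  x=-1.433: |R|=0.69642 <1
  x=-1.107: |R|=0.56700 <1
  x=-1.105: |R|=0.56656 <1
  x=-2.130: |R|=1.36529 >1
  x=-1.853: |R|=1.03548 >1
Stable set (-1.8182, 0).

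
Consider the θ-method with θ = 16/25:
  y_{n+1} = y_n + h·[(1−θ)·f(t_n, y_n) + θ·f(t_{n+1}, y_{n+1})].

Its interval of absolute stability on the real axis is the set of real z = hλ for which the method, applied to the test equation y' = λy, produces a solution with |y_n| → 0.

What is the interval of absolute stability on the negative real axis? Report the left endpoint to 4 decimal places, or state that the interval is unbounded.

On y'=λy, z=hλ:
  y_{n+1} = y_n + z·[9/25·y_n + 16/25·y_{n+1}] ⇒ (1 − 16/25z)y_{n+1} = (1 + 9/25z)y_n
  ⇒ R(z) = (1 + 9/25z)/(1 − 16/25z).

Find x<0 with |R(x)|<1.
x=-0.52: |R|=0.6098
x=-2: |R|=0.1228
x=-10: |R|=0.3514
x=-100: |R|=0.5385
θ=16/25≥1/2 ⇒ |1+9/25x|<|1−16/25x| ∀x<0 ⇒ stable on all of ℝ⁻.

unbounded; (−∞, 0).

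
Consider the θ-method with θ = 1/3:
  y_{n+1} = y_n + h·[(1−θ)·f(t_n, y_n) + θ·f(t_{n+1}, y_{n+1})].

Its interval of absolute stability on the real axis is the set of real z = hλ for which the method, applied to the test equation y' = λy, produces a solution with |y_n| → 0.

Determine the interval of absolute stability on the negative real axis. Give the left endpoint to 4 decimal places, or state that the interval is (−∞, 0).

Set f=λy, z=hλ:
  y_{n+1} = y_n + z·[2/3·y_n + 1/3·y_{n+1}] ⇒ (1 − 1/3z)y_{n+1} = (1 + 2/3z)y_n
  so R(z) = (1 + 2/3z)/(1 − 1/3z).

Find x<0 with |R(x)|<1.
x=-0.47: |R|=0.5937
R=−1: 1+2/3x = −1+1/3x ⇒ -1/3x=2 ⇒ x=2/(-1/3)=-6.0000
Confirm numerically:
  x=-5.875: |R|=0.98592 <1
  x=-5.250: |R|=0.90909 <1
  x=-4.153: |R|=0.74179 <1
  x=-3.024: |R|=0.50598 <1
  x=-6.468: |R|=1.04943 >1
  x=-6.434: |R|=1.04600 >1
  x=-6.077: |R|=1.00848 >1
Stable set (-6.0000, 0).

z∈(-6.0000,0).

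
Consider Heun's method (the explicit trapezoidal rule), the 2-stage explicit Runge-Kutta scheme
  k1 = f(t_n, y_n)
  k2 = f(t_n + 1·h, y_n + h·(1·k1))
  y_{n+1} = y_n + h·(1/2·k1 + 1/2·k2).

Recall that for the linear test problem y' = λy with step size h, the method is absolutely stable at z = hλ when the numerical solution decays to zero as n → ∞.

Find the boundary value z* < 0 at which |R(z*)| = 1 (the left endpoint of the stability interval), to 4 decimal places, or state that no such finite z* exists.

left endpoint -2.0000.

On y'=λy, z=hλ:
  order 2, 2-stage ⇒ R(z)=1+z+z^2/2
  (e.g. R(-1.52)=0.63520, |R|=0.63520)

Solve |R(x)|<1 on ℝ⁻.
x=-1.52: |R|=0.6352
|R(-2.36)|=1.4248 |R(-2.01)|=1.0100 |R(-1.67)|=0.7244
Bisect:
  x_lo=-2.3198 |R|=1.3710  x_hi=-0.2883 |R|=0.7532
  mid=-1.30408 |R|=0.54623 →hi
  mid=-1.81196 |R|=0.82964 →hi
  mid=-2.06590 |R|=1.06807 →lo
  mid=-1.93893 |R|=0.94079 →hi
  mid=-2.00242 |R|=1.00242 →lo
  mid=-1.97067 |R|=0.97110 →hi
  mid=-1.98654 |R|=0.98663 →hi
  mid=-1.99448 |R|=0.99449 →hi
  ...
  [-2.00006,-1.99994] ⇒ x*=-2.0000
Interval (-2.0000, 0).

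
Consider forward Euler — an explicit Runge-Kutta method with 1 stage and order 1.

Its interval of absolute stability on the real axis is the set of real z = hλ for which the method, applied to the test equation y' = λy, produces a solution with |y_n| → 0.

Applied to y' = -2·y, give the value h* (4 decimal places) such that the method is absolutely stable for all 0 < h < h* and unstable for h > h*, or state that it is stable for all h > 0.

On y'=λy, z=hλ:
  order 1, 1-stage ⇒ R(z)=1+z
  (e.g. R(-0.37)=0.63000, |R|=0.63000)

Boundary: |R(x)|=1, x<0.
x=-0.37: |R|=0.6300
|R(-2.38)|=1.3800 |R(-2.11)|=1.1100 |R(-0.96)|=0.0400
Bisect:
  x_lo=-2.8866 |R|=1.8866  x_hi=-0.1137 |R|=0.8863
  mid=-1.50019 |R|=0.50019 →hi
  mid=-2.19342 |R|=1.19342 →lo
  mid=-1.84680 |R|=0.84680 →hi
  mid=-2.02011 |R|=1.02011 →lo
  mid=-1.93346 |R|=0.93346 →hi
  mid=-1.97678 |R|=0.97678 →hi
  mid=-1.99845 |R|=0.99845 →hi
  mid=-2.00928 |R|=1.00928 →lo
  ...
  [-2.00014,-1.99997] ⇒ x*=-2.0000
So |R|<1 on (-2.0000, 0).

(-2.0000,0); λ=-2 ⇒ h* = 1.0000.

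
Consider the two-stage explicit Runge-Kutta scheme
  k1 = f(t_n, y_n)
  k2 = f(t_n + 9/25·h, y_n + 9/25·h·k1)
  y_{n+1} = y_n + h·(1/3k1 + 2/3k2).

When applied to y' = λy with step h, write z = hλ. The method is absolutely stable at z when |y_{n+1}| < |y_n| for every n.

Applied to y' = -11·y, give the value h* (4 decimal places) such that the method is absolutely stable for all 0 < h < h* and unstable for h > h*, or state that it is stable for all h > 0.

Set f=λy, z=hλ:
  k1=λy_n ⇒ h·k1=z·y_n;  k2=λ(1+9/25z)y_n ⇒ h·k2=z(1+9/25z)y_n
  y_{n+1}/y_n = 1 + 1/3z + 2/3z(1+9/25z) = 1 + z + 6/25z²
  so R(z) = 1 + z + 6/25z².

Find x<0 with |R(x)|<1.
x=-1: |R|=0.2400
R=1: x+6/25x²=0 ⇒ x=−25/6=-4.1667; min R=1−1/(4·6/25)=-0.0417>−1
Confirm numerically:
  x=-3.652: |R|=0.54890 <1
  x=-3.638: |R|=0.53841 <1
  x=-3.248: |R|=0.28388 <1
  x=-2.069: |R|=0.04162 <1
  x=-4.661: |R|=1.55298 >1
  x=-4.484: |R|=1.34150 >1
Interval (-4.1667, 0).

(-4.1667,0); λ=-11 ⇒ h* = (25/6)/11 = 0.3788.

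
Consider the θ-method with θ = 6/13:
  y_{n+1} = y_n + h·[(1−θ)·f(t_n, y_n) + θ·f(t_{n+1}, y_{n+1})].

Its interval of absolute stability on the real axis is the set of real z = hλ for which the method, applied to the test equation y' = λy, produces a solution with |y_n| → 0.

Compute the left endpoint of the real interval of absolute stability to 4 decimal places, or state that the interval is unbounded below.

Set f=λy, z=hλ:
  y_{n+1} = y_n + z·[7/13·y_n + 6/13·y_{n+1}] ⇒ (1 − 6/13z)y_{n+1} = (1 + 7/13z)y_n
  so R(z) = (1 + 7/13z)/(1 − 6/13z).

Need |R(x)|<1, x<0.
x=-0.39: |R|=0.6695
R=−1: 1+7/13x = −1+6/13x ⇒ -1/13x=2 ⇒ x=2/(-1/13)=-26.0000
Confirm numerically:
  x=-23.389: |R|=0.98297 <1
  x=-23.317: |R|=0.98245 <1
  x=-16.113: |R|=0.90985 <1
  x=-26.544: |R|=1.00316 >1
  x=-26.536: |R|=1.00311 >1
  x=-26.087: |R|=1.00051 >1
Stable set (-26.0000, 0).

left endpoint -26.0000.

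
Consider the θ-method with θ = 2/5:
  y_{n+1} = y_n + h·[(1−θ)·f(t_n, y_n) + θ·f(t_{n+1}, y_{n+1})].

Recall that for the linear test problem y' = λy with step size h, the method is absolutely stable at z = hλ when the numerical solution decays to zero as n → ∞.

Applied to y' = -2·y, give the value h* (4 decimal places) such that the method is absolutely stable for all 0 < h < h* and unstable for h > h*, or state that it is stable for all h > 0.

On y'=λy, z=hλ:
  y_{n+1} = y_n + z·[3/5·y_n + 2/5·y_{n+1}] ⇒ (1 − 2/5z)y_{n+1} = (1 + 3/5z)y_n
  ⇒ R(z) = (1 + 3/5z)/(1 − 2/5z).

Solve |R(x)|<1 on ℝ⁻.
x=-1.22: |R|=0.1801
R=−1: 1+3/5x = −1+2/5x ⇒ -1/5x=2 ⇒ x=2/(-1/5)=-10.0000
Confirm numerically:
  x=-8.664: |R|=0.94016 <1
  x=-5.849: |R|=0.75141 <1
  x=-5.215: |R|=0.68989 <1
  x=-4.909: |R|=0.65643 <1
  x=-10.518: |R|=1.01990 >1
  x=-10.461: |R|=1.01778 >1
So |R|<1 on (-10.0000, 0).

(-10.0000,0); λ=-2 ⇒ h* = (10)/2 = 5.0000.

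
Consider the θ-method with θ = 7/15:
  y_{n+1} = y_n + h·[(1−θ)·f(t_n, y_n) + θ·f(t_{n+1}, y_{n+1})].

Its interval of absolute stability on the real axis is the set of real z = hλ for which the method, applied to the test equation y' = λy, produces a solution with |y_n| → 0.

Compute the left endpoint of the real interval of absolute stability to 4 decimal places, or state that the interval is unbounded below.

z* = -30.0000.

On y'=λy, z=hλ:
  y_{n+1} = y_n + z·[8/15·y_n + 7/15·y_{n+1}] ⇒ (1 − 7/15z)y_{n+1} = (1 + 8/15z)y_n
  R(z) = (1 + 8/15z)/(1 − 7/15z).

Boundary: |R(x)|=1, x<0.
x=-1.2: |R|=0.2308
R=−1: 1+8/15x = −1+7/15x ⇒ -1/15x=2 ⇒ x=2/(-1/15)=-30.0000
Confirm numerically:
  x=-19.734: |R|=0.93296 <1
  x=-18.076: |R|=0.91575 <1
  x=-12.680: |R|=0.83308 <1
  x=-12.233: |R|=0.82344 <1
  x=-30.429: |R|=1.00188 >1
  x=-30.140: |R|=1.00062 >1
  x=-30.124: |R|=1.00055 >1
Interval (-30.0000, 0).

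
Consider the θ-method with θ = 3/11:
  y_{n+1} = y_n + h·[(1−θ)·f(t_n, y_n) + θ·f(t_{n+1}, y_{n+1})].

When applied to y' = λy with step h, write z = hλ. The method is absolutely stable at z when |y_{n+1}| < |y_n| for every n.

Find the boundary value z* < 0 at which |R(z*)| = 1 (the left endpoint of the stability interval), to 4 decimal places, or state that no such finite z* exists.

Set f=λy, z=hλ:
  y_{n+1} = y_n + z·[8/11·y_n + 3/11·y_{n+1}] ⇒ (1 − 3/11z)y_{n+1} = (1 + 8/11z)y_n
  Hence R(z) = (1 + 8/11z)/(1 − 3/11z).

Solve |R(x)|<1 on ℝ⁻.
x=-0.45: |R|=0.5992
R=−1: 1+8/11x = −1+3/11x ⇒ -5/11x=2 ⇒ x=2/(-5/11)=-4.4000
Confirm numerically:
  x=-3.630: |R|=0.82412 <1
  x=-3.159: |R|=0.69698 <1
  x=-2.777: |R|=0.58021 <1
  x=-2.135: |R|=0.34932 <1
  x=-4.942: |R|=1.10493 >1
  x=-4.878: |R|=1.09324 >1
  x=-4.496: |R|=1.01960 >1
Interval (-4.4000, 0).

z* = -4.4000.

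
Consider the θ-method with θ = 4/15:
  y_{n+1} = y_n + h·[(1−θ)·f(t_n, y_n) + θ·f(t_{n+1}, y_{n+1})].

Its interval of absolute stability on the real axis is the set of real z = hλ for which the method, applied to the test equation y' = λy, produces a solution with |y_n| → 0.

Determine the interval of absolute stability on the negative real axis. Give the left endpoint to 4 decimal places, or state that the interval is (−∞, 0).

On y'=λy, z=hλ:
  y_{n+1} = y_n + z·[11/15·y_n + 4/15·y_{n+1}] ⇒ (1 − 4/15z)y_{n+1} = (1 + 11/15z)y_n
  Hence R(z) = (1 + 11/15z)/(1 − 4/15z).

Boundary: |R(x)|=1, x<0.
x=-1.67: |R|=0.1554
R=−1: 1+11/15x = −1+4/15x ⇒ -7/15x=2 ⇒ x=2/(-7/15)=-4.2857
Confirm numerically:
  x=-3.805: |R|=0.88865 <1
  x=-3.727: |R|=0.86923 <1
  x=-3.420: |R|=0.78870 <1
  x=-2.397: |R|=0.46230 <1
  x=-4.441: |R|=1.03318 >1
  x=-4.378: |R|=1.01987 >1
  x=-4.332: |R|=1.01002 >1
Stable set (-4.2857, 0).

z∈(-4.2857,0).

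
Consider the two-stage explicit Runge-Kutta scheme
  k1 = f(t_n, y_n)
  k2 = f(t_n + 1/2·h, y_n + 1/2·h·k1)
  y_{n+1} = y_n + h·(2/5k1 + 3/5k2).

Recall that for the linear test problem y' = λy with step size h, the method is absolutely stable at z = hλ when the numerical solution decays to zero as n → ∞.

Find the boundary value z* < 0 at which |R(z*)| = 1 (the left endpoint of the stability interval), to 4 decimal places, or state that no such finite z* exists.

z* = -3.3333.

With y'=λy (z=hλ):
  k1=λy_n ⇒ h·k1=z·y_n;  k2=λ(1+1/2z)y_n ⇒ h·k2=z(1+1/2z)y_n
  y_{n+1}/y_n = 1 + 2/5z + 3/5z(1+1/2z) = 1 + z + 3/10z²
  ⇒ R(z) = 1 + z + 3/10z².

Find x<0 with |R(x)|<1.
x=-1.42: |R|=0.1849
R=1: x+3/10x²=0 ⇒ x=−10/3=-3.3333; min R=1−1/(4·3/10)=0.1667>−1
Confirm numerically:
  x=-2.985: |R|=0.68807 <1
  x=-2.700: |R|=0.48700 <1
  x=-1.517: |R|=0.17339 <1
  x=-1.353: |R|=0.19618 <1
  x=-3.741: |R|=1.45752 >1
  x=-3.635: |R|=1.32897 >1
  x=-3.521: |R|=1.19823 >1
Stable set (-3.3333, 0).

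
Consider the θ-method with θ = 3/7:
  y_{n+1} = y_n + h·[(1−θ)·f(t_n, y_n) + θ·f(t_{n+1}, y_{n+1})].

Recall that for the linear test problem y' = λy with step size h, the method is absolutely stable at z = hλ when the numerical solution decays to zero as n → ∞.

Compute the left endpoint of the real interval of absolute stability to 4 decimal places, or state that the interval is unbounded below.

On y'=λy, z=hλ:
  y_{n+1} = y_n + z·[4/7·y_n + 3/7·y_{n+1}] ⇒ (1 − 3/7z)y_{n+1} = (1 + 4/7z)y_n
  ⇒ R(z) = (1 + 4/7z)/(1 − 3/7z).

Boundary: |R(x)|=1, x<0.
x=-1.23: |R|=0.1946
R=−1: 1+4/7x = −1+3/7x ⇒ -1/7x=2 ⇒ x=2/(-1/7)=-14.0000
Confirm numerically:
  x=-11.980: |R|=0.95296 <1
  x=-10.830: |R|=0.91973 <1
  x=-10.641: |R|=0.91370 <1
  x=-14.548: |R|=1.01082 >1
  x=-14.097: |R|=1.00197 >1
Interval (-14.0000, 0).

left endpoint -14.0000.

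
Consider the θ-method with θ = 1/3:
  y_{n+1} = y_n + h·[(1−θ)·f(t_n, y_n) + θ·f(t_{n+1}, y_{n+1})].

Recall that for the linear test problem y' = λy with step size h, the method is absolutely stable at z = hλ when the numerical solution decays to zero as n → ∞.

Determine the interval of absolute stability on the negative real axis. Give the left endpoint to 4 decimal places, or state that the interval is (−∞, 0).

z∈(-6.0000,0).

On y'=λy, z=hλ:
  y_{n+1} = y_n + z·[2/3·y_n + 1/3·y_{n+1}] ⇒ (1 − 1/3z)y_{n+1} = (1 + 2/3z)y_n
  R(z) = (1 + 2/3z)/(1 − 1/3z).

Find x<0 with |R(x)|<1.
x=-1.42: |R|=0.0362
R=−1: 1+2/3x = −1+1/3x ⇒ -1/3x=2 ⇒ x=2/(-1/3)=-6.0000
Confirm numerically:
  x=-4.381: |R|=0.78065 <1
  x=-4.236: |R|=0.75622 <1
  x=-4.037: |R|=0.72105 <1
  x=-2.889: |R|=0.47173 <1
  x=-6.247: |R|=1.02671 >1
  x=-6.115: |R|=1.01262 >1
Stable set (-6.0000, 0).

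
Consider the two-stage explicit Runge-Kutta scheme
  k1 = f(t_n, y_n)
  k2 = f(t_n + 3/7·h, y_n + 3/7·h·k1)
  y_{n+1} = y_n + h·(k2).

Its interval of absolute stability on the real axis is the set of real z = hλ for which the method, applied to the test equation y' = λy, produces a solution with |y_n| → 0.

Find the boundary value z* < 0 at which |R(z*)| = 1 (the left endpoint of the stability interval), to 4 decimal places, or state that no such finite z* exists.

z* = -2.3333.

Test eqn y'=λy, z=hλ:
  k1=λy_n ⇒ h·k1=z·y_n;  k2=λ(1+3/7z)y_n ⇒ h·k2=z(1+3/7z)y_n
  y_{n+1}/y_n = 1 + z(1+3/7z) = 1 + z + 3/7z²
  R(z) = 1 + z + 3/7z².

Boundary: |R(x)|=1, x<0.
x=-0.63: |R|=0.5401
R=1: x+3/7x²=0 ⇒ x=−7/3=-2.3333; min R=1−1/(4·3/7)=0.4167>−1
Confirm numerically:
  x=-2.231: |R|=0.90215 <1
  x=-1.606: |R|=0.49939 <1
  x=-1.463: |R|=0.45430 <1
  x=-1.189: |R|=0.41688 <1
  x=-2.930: |R|=1.74924 >1
  x=-2.610: |R|=1.30947 >1
  x=-2.589: |R|=1.28368 >1
Interval (-2.3333, 0).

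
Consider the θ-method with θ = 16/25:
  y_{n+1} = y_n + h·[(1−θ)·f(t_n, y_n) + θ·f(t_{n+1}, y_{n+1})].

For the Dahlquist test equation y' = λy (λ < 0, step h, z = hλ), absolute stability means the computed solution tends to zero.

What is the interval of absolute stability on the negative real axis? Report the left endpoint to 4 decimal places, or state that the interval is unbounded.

unbounded; (−∞, 0).

With y'=λy (z=hλ):
  y_{n+1} = y_n + z·[9/25·y_n + 16/25·y_{n+1}] ⇒ (1 − 16/25z)y_{n+1} = (1 + 9/25z)y_n
  so R(z) = (1 + 9/25z)/(1 − 16/25z).

Boundary: |R(x)|=1, x<0.
x=-0.97: |R|=0.4015
x=-2: |R|=0.1228
x=-10: |R|=0.3514
x=-100: |R|=0.5385
θ=16/25≥1/2 ⇒ |1+9/25x|<|1−16/25x| ∀x<0 ⇒ stable on all of ℝ⁻.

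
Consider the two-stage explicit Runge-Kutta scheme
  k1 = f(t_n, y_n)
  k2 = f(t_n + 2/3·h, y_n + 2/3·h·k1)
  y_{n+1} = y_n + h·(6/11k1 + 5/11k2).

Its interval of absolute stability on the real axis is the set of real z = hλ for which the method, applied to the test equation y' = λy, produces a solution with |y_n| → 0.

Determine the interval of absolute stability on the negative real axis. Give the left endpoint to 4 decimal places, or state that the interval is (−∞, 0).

(-3.3000, 0).

Test eqn y'=λy, z=hλ:
  k1=λy_n ⇒ h·k1=z·y_n;  k2=λ(1+2/3z)y_n ⇒ h·k2=z(1+2/3z)y_n
  y_{n+1}/y_n = 1 + 6/11z + 5/11z(1+2/3z) = 1 + z + 10/33z²
  ⇒ R(z) = 1 + z + 10/33z².

Find x<0 with |R(x)|<1.
x=-1.02: |R|=0.2953
R=1: x+10/33x²=0 ⇒ x=−33/10=-3.3000; min R=1−1/(4·10/33)=0.1750>−1
Confirm numerically:
  x=-2.564: |R|=0.42815 <1
  x=-2.528: |R|=0.40860 <1
  x=-2.200: |R|=0.26667 <1
  x=-1.730: |R|=0.17694 <1
  x=-3.743: |R|=1.50247 >1
  x=-3.505: |R|=1.21773 >1
  x=-3.466: |R|=1.17435 >1
Interval (-3.3000, 0).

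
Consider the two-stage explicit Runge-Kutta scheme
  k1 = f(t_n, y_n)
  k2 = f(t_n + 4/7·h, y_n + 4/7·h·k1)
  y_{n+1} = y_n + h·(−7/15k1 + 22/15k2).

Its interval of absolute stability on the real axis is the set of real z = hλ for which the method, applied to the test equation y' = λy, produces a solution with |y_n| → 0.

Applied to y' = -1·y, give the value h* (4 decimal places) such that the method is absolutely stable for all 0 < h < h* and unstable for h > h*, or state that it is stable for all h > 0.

(-1.1932,0); λ=-1 ⇒ h* = (105/88)/1 = 1.1932.

Test eqn y'=λy, z=hλ:
  k1=λy_n ⇒ h·k1=z·y_n;  k2=λ(1+4/7z)y_n ⇒ h·k2=z(1+4/7z)y_n
  y_{n+1}/y_n = 1 − 7/15z + 22/15z(1+4/7z) = 1 + z + 88/105z²
  Hence R(z) = 1 + z + 88/105z².

Need |R(x)|<1, x<0.
x=-1.61: |R|=1.5624
R=1: x+88/105x²=0 ⇒ x=−105/88=-1.1932; min R=1−1/(4·88/105)=0.7017>−1
Confirm numerically:
  x=-1.085: |R|=0.90163 <1
  x=-0.967: |R|=0.81669 <1
  x=-0.815: |R|=0.74168 <1
  x=-0.740: |R|=0.71894 <1
  x=-1.782: |R|=1.87939 >1
  x=-1.740: |R|=1.79742 >1
Interval (-1.1932, 0).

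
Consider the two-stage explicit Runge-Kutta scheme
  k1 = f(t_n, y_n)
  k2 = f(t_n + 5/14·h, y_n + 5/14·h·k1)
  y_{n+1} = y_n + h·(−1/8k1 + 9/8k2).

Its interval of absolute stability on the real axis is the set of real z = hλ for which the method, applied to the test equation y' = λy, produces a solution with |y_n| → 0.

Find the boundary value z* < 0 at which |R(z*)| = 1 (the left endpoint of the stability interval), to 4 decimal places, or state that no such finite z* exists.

Test eqn y'=λy, z=hλ:
  k1=λy_n ⇒ h·k1=z·y_n;  k2=λ(1+5/14z)y_n ⇒ h·k2=z(1+5/14z)y_n
  y_{n+1}/y_n = 1 − 1/8z + 9/8z(1+5/14z) = 1 + z + 45/112z²
  Hence R(z) = 1 + z + 45/112z².

Solve |R(x)|<1 on ℝ⁻.
x=-1.72: |R|=0.4686
R=1: x+45/112x²=0 ⇒ x=−112/45=-2.4889; min R=1−1/(4·45/112)=0.3778>−1
Confirm numerically:
  x=-1.654: |R|=0.44517 <1
  x=-1.205: |R|=0.37840 <1
  x=-1.019: |R|=0.39820 <1
  x=-2.910: |R|=1.49236 >1
  x=-2.889: |R|=1.46443 >1
  x=-2.521: |R|=1.03253 >1
Stable set (-2.4889, 0).

z* = -2.4889.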